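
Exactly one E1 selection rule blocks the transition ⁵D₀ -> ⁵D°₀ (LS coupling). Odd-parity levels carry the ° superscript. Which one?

the J=0 ↔ J=0 exclusion

Parity must change: even → odd — passes.
ΔS = 0: S: 2 → 2 — passes.
ΔL = 0, ±1 (not L=0↔0): L: 2 → 2, ΔL = +0 — passes.
ΔJ = 0, ±1 (not J=0↔0): J: 0 → 0, ΔJ = +0 — fails.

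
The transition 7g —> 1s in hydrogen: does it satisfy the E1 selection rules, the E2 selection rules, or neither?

Δl = 0 − 4 = -4; l_i + l_f = 4.
E1 (Δl = ±1): not satisfied.
E2 (Δl = 0,±2, l_i+l_f ≥ 2): not satisfied.

neither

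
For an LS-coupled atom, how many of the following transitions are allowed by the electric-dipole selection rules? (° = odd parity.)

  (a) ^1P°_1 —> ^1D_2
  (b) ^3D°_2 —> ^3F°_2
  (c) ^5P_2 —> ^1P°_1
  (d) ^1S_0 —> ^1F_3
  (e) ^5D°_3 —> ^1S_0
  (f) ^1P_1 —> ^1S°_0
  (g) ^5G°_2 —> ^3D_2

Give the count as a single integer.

2

(a) allowed
(b) forbidden (parity fails)
(c) forbidden (ΔS fails)
(d) forbidden (parity, ΔL, ΔJ fail)
(e) forbidden (ΔS, ΔL, ΔJ fail)
(f) allowed
(g) forbidden (ΔS, ΔL fail)
Total allowed: 2 of 7.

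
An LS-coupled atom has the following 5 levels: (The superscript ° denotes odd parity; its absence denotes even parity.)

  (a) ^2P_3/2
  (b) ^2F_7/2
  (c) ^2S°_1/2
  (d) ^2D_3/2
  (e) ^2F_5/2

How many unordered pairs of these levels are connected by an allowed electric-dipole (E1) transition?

(a)–(b): forbidden (parity, ΔL, ΔJ).
(a)–(c): allowed.
(a)–(d): forbidden (parity).
(a)–(e): forbidden (parity, ΔL).
(b)–(c): forbidden (ΔL, ΔJ).
(b)–(d): forbidden (parity, ΔJ).
(b)–(e): forbidden (parity).
(c)–(d): forbidden (ΔL).
(c)–(e): forbidden (ΔL, ΔJ).
(d)–(e): forbidden (parity).
Allowed pairs: 1 of 10.

1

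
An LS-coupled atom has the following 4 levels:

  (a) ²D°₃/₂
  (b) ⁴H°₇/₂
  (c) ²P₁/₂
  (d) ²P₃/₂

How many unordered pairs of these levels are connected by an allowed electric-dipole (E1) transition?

2

(a)–(b): forbidden (parity, ΔS, ΔL, ΔJ).
(a)–(c): allowed.
(a)–(d): allowed.
(b)–(c): forbidden (ΔS, ΔL, ΔJ).
(b)–(d): forbidden (ΔS, ΔL, ΔJ).
(c)–(d): forbidden (parity).
Allowed pairs: 2 of 6.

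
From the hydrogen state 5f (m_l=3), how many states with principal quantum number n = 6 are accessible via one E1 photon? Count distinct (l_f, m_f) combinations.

E1 requires Δl = ±1, so l_f ∈ {2, 4}; with 0 ≤ l_f ≤ n_f−1 = 5, the allowed l_f values are {2, 4}.
For l_f = 2: m_f ∈ {m_i−1, m_i, m_i+1} ∩ [−2, 2] = {2} → 1 state.
For l_f = 4: m_f ∈ {m_i−1, m_i, m_i+1} ∩ [−4, 4] = {2, 3, 4} → 3 states.
Total: 4.

4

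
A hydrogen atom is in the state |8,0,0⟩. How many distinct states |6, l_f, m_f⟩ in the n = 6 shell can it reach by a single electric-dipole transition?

E1 requires Δl = ±1, so l_f ∈ {-1, 1}; with 0 ≤ l_f ≤ n_f−1 = 5, the allowed l_f values are {1}.
For l_f = 1: m_f ∈ {m_i−1, m_i, m_i+1} ∩ [−1, 1] = {-1, 0, 1} → 3 states.
Total: 3.

3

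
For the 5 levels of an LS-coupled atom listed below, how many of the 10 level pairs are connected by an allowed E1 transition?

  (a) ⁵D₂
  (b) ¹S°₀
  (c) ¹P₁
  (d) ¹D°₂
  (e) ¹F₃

(a)–(b): forbidden (ΔS, ΔL, ΔJ).
(a)–(c): forbidden (parity, ΔS).
(a)–(d): forbidden (ΔS).
(a)–(e): forbidden (parity, ΔS).
(b)–(c): allowed.
(b)–(d): forbidden (parity, ΔL, ΔJ).
(b)–(e): forbidden (ΔL, ΔJ).
(c)–(d): allowed.
(c)–(e): forbidden (parity, ΔL, ΔJ).
(d)–(e): allowed.
Allowed pairs: 3 of 10.

3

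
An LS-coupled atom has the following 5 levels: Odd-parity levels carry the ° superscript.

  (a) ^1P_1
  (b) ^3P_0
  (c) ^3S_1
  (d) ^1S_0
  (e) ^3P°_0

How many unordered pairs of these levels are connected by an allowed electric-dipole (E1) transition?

(a)–(b): forbidden (parity, ΔS).
(a)–(c): forbidden (parity, ΔS).
(a)–(d): forbidden (parity).
(a)–(e): forbidden (ΔS).
(b)–(c): forbidden (parity).
(b)–(d): forbidden (parity, ΔS, ΔJ).
(b)–(e): forbidden (ΔJ).
(c)–(d): forbidden (parity, ΔS, ΔL).
(c)–(e): allowed.
(d)–(e): forbidden (ΔS, ΔJ).
Allowed pairs: 1 of 10.

1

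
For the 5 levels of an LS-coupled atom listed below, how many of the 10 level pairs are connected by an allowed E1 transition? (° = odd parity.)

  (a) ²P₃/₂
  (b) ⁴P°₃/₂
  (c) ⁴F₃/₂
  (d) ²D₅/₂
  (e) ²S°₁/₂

1

(a)–(b): forbidden (ΔS).
(a)–(c): forbidden (parity, ΔS, ΔL).
(a)–(d): forbidden (parity).
(a)–(e): allowed.
(b)–(c): forbidden (ΔL).
(b)–(d): forbidden (ΔS).
(b)–(e): forbidden (parity, ΔS).
(c)–(d): forbidden (parity, ΔS).
(c)–(e): forbidden (ΔS, ΔL).
(d)–(e): forbidden (ΔL, ΔJ).
Allowed pairs: 1 of 10.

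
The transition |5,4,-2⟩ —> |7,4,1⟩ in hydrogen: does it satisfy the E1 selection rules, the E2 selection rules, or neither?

neither

Δl = 4 − 4 = +0; l_i + l_f = 8.
Δm_l = +3.
E1 (Δl = ±1, |Δm_l| ≤ 1): not satisfied.
E2 (Δl = 0,±2, l_i+l_f ≥ 2, |Δm_l| ≤ 2): not satisfied.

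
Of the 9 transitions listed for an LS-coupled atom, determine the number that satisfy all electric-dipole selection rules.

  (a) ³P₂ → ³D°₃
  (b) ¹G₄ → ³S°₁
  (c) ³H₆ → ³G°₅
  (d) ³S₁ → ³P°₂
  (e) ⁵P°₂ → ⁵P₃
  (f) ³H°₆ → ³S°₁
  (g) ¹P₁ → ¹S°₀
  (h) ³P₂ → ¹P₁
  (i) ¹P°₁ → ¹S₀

(a) allowed
(b) forbidden (ΔS, ΔL, ΔJ fail)
(c) allowed
(d) allowed
(e) allowed
(f) forbidden (parity, ΔL, ΔJ fail)
(g) allowed
(h) forbidden (parity, ΔS fail)
(i) allowed
Total allowed: 6 of 9.

6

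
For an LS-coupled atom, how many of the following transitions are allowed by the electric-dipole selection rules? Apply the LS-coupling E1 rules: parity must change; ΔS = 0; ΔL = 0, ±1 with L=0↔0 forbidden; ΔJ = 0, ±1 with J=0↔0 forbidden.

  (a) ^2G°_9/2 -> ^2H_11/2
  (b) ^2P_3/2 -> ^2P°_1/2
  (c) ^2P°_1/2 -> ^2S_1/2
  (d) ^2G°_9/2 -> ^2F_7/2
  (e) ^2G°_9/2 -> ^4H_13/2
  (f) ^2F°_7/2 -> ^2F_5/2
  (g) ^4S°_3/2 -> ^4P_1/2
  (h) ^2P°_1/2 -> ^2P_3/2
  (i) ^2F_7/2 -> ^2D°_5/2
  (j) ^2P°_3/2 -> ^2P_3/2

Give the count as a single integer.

9

(a) allowed
(b) allowed
(c) allowed
(d) allowed
(e) forbidden (ΔS, ΔJ fail)
(f) allowed
(g) allowed
(h) allowed
(i) allowed
(j) allowed
Total allowed: 9 of 10.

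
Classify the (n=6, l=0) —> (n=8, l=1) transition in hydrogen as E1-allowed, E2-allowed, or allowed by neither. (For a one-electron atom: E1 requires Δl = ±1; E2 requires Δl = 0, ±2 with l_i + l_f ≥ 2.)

E1

Δl = 1 − 0 = +1; l_i + l_f = 1.
E1 (Δl = ±1): satisfied.
E2 (Δl = 0,±2, l_i+l_f ≥ 2): not satisfied.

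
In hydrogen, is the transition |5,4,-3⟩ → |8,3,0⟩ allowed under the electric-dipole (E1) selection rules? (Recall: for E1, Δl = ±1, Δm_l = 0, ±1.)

Initial l = 4, final l = 3, so Δl = -1. E1 requires Δl = ±1: passes.
Δm_l = 0 − (-3) = +3. E1 requires Δm_l = 0, ±1: fails.
The transition is electric-dipole forbidden.

forbidden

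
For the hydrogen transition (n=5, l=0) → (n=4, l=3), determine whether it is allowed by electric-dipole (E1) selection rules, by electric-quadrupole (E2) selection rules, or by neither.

Δl = 3 − 0 = +3; l_i + l_f = 3.
E1 (Δl = ±1): not satisfied.
E2 (Δl = 0,±2, l_i+l_f ≥ 2): not satisfied.

neither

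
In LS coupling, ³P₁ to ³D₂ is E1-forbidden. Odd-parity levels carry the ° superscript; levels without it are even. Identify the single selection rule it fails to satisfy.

Reading off the term symbols: S 1→1, L 1→2, J 1→2, parity even→even.
Parity must change: even → even — ✗.
ΔS = 0: S: 1 → 1 — ✓.
ΔL = 0, ±1 (not L=0↔0): L: 1 → 2, ΔL = +1 — ✓.
ΔJ = 0, ±1 (not J=0↔0): J: 1 → 2, ΔJ = +1 — ✓.

parity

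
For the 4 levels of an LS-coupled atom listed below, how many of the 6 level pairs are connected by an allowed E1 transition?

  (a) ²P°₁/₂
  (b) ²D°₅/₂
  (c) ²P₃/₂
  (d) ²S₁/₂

(a)–(b): forbidden (parity, ΔJ).
(a)–(c): allowed.
(a)–(d): allowed.
(b)–(c): allowed.
(b)–(d): forbidden (ΔL, ΔJ).
(c)–(d): forbidden (parity).
Allowed pairs: 3 of 6.

3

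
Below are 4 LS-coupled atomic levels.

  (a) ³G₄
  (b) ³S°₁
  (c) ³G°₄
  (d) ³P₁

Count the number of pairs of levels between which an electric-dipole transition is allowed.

(a)–(b): forbidden (ΔL, ΔJ).
(a)–(c): allowed.
(a)–(d): forbidden (parity, ΔL, ΔJ).
(b)–(c): forbidden (parity, ΔL, ΔJ).
(b)–(d): allowed.
(c)–(d): forbidden (ΔL, ΔJ).
Allowed pairs: 2 of 6.

2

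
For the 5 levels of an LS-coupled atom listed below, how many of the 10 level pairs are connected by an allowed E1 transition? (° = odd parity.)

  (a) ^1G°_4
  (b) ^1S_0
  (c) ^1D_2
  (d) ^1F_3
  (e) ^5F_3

(a)–(b): forbidden (ΔL, ΔJ).
(a)–(c): forbidden (ΔL, ΔJ).
(a)–(d): allowed.
(a)–(e): forbidden (ΔS).
(b)–(c): forbidden (parity, ΔL, ΔJ).
(b)–(d): forbidden (parity, ΔL, ΔJ).
(b)–(e): forbidden (parity, ΔS, ΔL, ΔJ).
(c)–(d): forbidden (parity).
(c)–(e): forbidden (parity, ΔS).
(d)–(e): forbidden (parity, ΔS).
Allowed pairs: 1 of 10.

1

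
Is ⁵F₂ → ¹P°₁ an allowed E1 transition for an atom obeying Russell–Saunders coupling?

Reading off the term symbols: S 2→0, L 3→1, J 2→1, parity even→odd.
ΔJ = 0, ±1 (not J=0↔0): J: 2 → 1, ΔJ = -1 — ok.
ΔS = 0: S: 2 → 0 — fails.
ΔL = 0, ±1 (not L=0↔0): L: 3 → 1, ΔL = -2 — fails.
Parity must change: even → odd — ok.
Rule(s) violated: ΔS, ΔL.

forbidden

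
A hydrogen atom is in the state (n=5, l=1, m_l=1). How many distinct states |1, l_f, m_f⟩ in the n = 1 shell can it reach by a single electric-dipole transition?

E1 requires Δl = ±1, so l_f ∈ {0, 2}; with 0 ≤ l_f ≤ n_f−1 = 0, the allowed l_f values are {0}.
For l_f = 0: m_f ∈ {m_i−1, m_i, m_i+1} ∩ [−0, 0] = {0} → 1 state.
Total: 1.

1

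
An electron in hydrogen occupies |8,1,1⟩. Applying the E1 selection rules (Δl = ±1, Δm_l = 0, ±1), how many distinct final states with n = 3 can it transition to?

4

E1 requires Δl = ±1, so l_f ∈ {0, 2}; with 0 ≤ l_f ≤ n_f−1 = 2, the allowed l_f values are {0, 2}.
For l_f = 0: m_f ∈ {m_i−1, m_i, m_i+1} ∩ [−0, 0] = {0} → 1 state.
For l_f = 2: m_f ∈ {m_i−1, m_i, m_i+1} ∩ [−2, 2] = {0, 1, 2} → 3 states.
Total: 4.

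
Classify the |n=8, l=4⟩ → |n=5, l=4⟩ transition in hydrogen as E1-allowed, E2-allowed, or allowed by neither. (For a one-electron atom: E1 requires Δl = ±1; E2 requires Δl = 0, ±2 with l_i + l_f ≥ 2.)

E2

Δl = 4 − 4 = +0; l_i + l_f = 8.
E1 (Δl = ±1): not satisfied.
E2 (Δl = 0,±2, l_i+l_f ≥ 2): satisfied.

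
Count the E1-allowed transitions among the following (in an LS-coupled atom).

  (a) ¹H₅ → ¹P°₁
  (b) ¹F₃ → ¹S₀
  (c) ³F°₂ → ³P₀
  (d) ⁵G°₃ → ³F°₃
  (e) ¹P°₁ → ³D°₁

0

(a) forbidden (ΔL, ΔJ fail)
(b) forbidden (parity, ΔL, ΔJ fail)
(c) forbidden (ΔL, ΔJ fail)
(d) forbidden (parity, ΔS fail)
(e) forbidden (parity, ΔS fail)
Total allowed: 0 of 5.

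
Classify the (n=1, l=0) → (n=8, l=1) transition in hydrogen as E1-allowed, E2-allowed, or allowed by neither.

Δl = 1 − 0 = +1; l_i + l_f = 1.
E1 (Δl = ±1): satisfied.
E2 (Δl = 0,±2, l_i+l_f ≥ 2): not satisfied.

E1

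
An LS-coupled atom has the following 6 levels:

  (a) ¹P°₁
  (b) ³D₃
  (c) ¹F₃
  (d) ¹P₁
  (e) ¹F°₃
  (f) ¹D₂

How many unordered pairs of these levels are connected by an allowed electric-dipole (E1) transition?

(a)–(b): forbidden (ΔS, ΔJ).
(a)–(c): forbidden (ΔL, ΔJ).
(a)–(d): allowed.
(a)–(e): forbidden (parity, ΔL, ΔJ).
(a)–(f): allowed.
(b)–(c): forbidden (parity, ΔS).
(b)–(d): forbidden (parity, ΔS, ΔJ).
(b)–(e): forbidden (ΔS).
(b)–(f): forbidden (parity, ΔS).
(c)–(d): forbidden (parity, ΔL, ΔJ).
(c)–(e): allowed.
(c)–(f): forbidden (parity).
(d)–(e): forbidden (ΔL, ΔJ).
(d)–(f): forbidden (parity).
(e)–(f): allowed.
Allowed pairs: 4 of 15.

4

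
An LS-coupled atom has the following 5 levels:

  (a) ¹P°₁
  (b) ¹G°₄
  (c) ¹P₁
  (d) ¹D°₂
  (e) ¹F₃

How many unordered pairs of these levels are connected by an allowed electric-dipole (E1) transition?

(a)–(b): forbidden (parity, ΔL, ΔJ).
(a)–(c): allowed.
(a)–(d): forbidden (parity).
(a)–(e): forbidden (ΔL, ΔJ).
(b)–(c): forbidden (ΔL, ΔJ).
(b)–(d): forbidden (parity, ΔL, ΔJ).
(b)–(e): allowed.
(c)–(d): allowed.
(c)–(e): forbidden (parity, ΔL, ΔJ).
(d)–(e): allowed.
Allowed pairs: 4 of 10.

4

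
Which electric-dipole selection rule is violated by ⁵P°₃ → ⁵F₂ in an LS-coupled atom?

ΔS = 0: S: 2 → 2 — passes.
Parity must change: odd → even — passes.
ΔJ = 0, ±1 (not J=0↔0): J: 3 → 2, ΔJ = -1 — passes.
ΔL = 0, ±1 (not L=0↔0): L: 1 → 3, ΔL = +2 — fails.

the ΔL = 0, ±1 rule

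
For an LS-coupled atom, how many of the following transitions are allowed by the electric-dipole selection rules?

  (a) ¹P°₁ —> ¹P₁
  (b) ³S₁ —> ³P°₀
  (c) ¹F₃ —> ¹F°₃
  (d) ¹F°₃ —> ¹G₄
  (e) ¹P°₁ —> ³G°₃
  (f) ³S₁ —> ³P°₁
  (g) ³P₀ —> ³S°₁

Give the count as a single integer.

(a) allowed
(b) allowed
(c) allowed
(d) allowed
(e) forbidden (parity, ΔS, ΔL, ΔJ fail)
(f) allowed
(g) allowed
Total allowed: 6 of 7.

6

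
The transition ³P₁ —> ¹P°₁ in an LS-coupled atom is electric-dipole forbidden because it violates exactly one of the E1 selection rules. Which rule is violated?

Initial level: S=1, L=1, J=1, parity even. Final level: S=0, L=1, J=1, parity odd.
ΔL = 0, ±1 (not L=0↔0): L: 1 → 1, ΔL = +0 — passes.
ΔJ = 0, ±1 (not J=0↔0): J: 1 → 1, ΔJ = +0 — passes.
Parity must change: even → odd — passes.
ΔS = 0: S: 1 → 0 — fails.

the ΔS = 0 rule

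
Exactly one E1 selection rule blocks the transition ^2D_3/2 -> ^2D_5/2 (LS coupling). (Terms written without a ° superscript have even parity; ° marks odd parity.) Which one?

parity

Reading off the term symbols: S 1/2→1/2, L 2→2, J 3/2→5/2, parity even→even.
Parity must change: even → even — fails.
ΔS = 0: S: 1/2 → 1/2 — ok.
ΔL = 0, ±1 (not L=0↔0): L: 2 → 2, ΔL = +0 — ok.
ΔJ = 0, ±1 (not J=0↔0): J: 3/2 → 5/2, ΔJ = +1 — ok.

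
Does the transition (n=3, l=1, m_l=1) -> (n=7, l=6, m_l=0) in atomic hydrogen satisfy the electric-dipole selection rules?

Initial l = 1, final l = 6, so Δl = +5. E1 requires Δl = ±1: fails.
Δm_l = 0 − (1) = -1. E1 requires Δm_l = 0, ±1: ok.
The transition is electric-dipole forbidden.

forbidden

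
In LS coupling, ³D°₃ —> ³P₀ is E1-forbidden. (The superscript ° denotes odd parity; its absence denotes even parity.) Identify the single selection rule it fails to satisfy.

Reading off the term symbols: S 1→1, L 2→1, J 3→0, parity odd→even.
ΔL = 0, ±1 (not L=0↔0): L: 2 → 1, ΔL = -1 — ok.
ΔJ = 0, ±1 (not J=0↔0): J: 3 → 0, ΔJ = -3 — fails.
Parity must change: odd → even — ok.
ΔS = 0: S: 1 → 1 — ok.

the ΔJ = 0, ±1 rule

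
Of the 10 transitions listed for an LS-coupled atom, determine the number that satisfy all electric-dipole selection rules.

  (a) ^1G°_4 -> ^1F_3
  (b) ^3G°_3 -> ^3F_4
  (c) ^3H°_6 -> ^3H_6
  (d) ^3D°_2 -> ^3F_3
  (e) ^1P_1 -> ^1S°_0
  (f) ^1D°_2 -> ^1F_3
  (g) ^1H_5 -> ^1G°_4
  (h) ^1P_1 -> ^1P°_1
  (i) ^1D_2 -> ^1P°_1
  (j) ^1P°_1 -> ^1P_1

10

(a) allowed
(b) allowed
(c) allowed
(d) allowed
(e) allowed
(f) allowed
(g) allowed
(h) allowed
(i) allowed
(j) allowed
Total allowed: 10 of 10.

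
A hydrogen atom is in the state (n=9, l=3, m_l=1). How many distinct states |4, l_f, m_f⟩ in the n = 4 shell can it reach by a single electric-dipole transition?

E1 requires Δl = ±1, so l_f ∈ {2, 4}; with 0 ≤ l_f ≤ n_f−1 = 3, the allowed l_f values are {2}.
For l_f = 2: m_f ∈ {m_i−1, m_i, m_i+1} ∩ [−2, 2] = {0, 1, 2} → 3 states.
Total: 3.

3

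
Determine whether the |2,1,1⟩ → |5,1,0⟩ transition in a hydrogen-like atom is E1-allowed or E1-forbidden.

Δl = 1 − 1 = +0; the E1 rule Δl = ±1 is fails.
m_l: 1 → 0 (Δm_l = -1). |Δm_l| ≤ 1 passes.
The transition is electric-dipole forbidden.

forbidden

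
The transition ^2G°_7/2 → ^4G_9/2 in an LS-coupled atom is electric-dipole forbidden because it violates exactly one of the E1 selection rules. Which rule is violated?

the ΔS = 0 rule

Initial level: S=1/2, L=4, J=7/2, parity odd. Final level: S=3/2, L=4, J=9/2, parity even.
Parity must change: odd → even — passes.
ΔS = 0: S: 1/2 → 3/2 — fails.
ΔL = 0, ±1 (not L=0↔0): L: 4 → 4, ΔL = +0 — passes.
ΔJ = 0, ±1 (not J=0↔0): J: 7/2 → 9/2, ΔJ = +1 — passes.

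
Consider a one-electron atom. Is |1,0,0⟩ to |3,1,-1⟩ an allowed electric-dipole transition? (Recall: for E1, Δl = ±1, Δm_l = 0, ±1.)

allowed

l: 0 → 1 (Δl = +1). Δl = ±1 passes.
m_l: 0 → -1 (Δm_l = -1). |Δm_l| ≤ 1 passes.
All E1 selection rules are satisfied.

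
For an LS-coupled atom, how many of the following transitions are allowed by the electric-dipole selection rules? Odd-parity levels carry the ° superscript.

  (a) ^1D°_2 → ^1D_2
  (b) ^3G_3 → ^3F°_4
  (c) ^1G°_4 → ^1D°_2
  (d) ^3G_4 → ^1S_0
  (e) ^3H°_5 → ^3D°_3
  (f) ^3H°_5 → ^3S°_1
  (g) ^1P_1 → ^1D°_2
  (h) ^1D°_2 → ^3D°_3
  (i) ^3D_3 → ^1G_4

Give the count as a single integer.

(a) allowed
(b) allowed
(c) forbidden (parity, ΔL, ΔJ fail)
(d) forbidden (parity, ΔS, ΔL, ΔJ fail)
(e) forbidden (parity, ΔL, ΔJ fail)
(f) forbidden (parity, ΔL, ΔJ fail)
(g) allowed
(h) forbidden (parity, ΔS fail)
(i) forbidden (parity, ΔS, ΔL fail)
Total allowed: 3 of 9.

3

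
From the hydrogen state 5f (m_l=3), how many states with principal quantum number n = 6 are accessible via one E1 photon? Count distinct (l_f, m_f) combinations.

4

E1 requires Δl = ±1, so l_f ∈ {2, 4}; with 0 ≤ l_f ≤ n_f−1 = 5, the allowed l_f values are {2, 4}.
For l_f = 2: m_f ∈ {m_i−1, m_i, m_i+1} ∩ [−2, 2] = {2} → 1 state.
For l_f = 4: m_f ∈ {m_i−1, m_i, m_i+1} ∩ [−4, 4] = {2, 3, 4} → 3 states.
Total: 4.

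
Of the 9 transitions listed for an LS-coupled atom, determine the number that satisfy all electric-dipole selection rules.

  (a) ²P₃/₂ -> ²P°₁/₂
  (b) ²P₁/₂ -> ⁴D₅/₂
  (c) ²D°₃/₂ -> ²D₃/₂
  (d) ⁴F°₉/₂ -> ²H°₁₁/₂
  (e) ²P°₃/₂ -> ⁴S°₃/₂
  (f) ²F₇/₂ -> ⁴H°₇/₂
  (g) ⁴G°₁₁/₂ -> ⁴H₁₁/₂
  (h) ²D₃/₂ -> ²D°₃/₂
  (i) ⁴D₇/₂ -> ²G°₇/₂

(a) allowed
(b) forbidden (parity, ΔS, ΔJ fail)
(c) allowed
(d) forbidden (parity, ΔS, ΔL fail)
(e) forbidden (parity, ΔS fail)
(f) forbidden (ΔS, ΔL fail)
(g) allowed
(h) allowed
(i) forbidden (ΔS, ΔL fail)
Total allowed: 4 of 9.

4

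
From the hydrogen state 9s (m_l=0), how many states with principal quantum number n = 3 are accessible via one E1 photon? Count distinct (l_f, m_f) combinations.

3

E1 requires Δl = ±1, so l_f ∈ {-1, 1}; with 0 ≤ l_f ≤ n_f−1 = 2, the allowed l_f values are {1}.
For l_f = 1: m_f ∈ {m_i−1, m_i, m_i+1} ∩ [−1, 1] = {-1, 0, 1} → 3 states.
Total: 3.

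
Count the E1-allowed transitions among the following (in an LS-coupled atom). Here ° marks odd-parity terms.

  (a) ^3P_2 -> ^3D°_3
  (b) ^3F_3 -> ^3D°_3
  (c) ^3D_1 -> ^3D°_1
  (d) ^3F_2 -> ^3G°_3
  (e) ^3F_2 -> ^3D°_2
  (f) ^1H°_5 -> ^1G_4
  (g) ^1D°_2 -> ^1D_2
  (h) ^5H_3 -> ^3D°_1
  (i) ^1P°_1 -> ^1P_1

8

(a) allowed
(b) allowed
(c) allowed
(d) allowed
(e) allowed
(f) allowed
(g) allowed
(h) forbidden (ΔS, ΔL, ΔJ fail)
(i) allowed
Total allowed: 8 of 9.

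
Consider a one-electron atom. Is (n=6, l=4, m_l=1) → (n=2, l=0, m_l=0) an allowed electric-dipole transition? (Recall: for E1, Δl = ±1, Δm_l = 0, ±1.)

Δl = 0 − 4 = -4; the E1 rule Δl = ±1 is fails.
m_l: 1 → 0 (Δm_l = -1). |Δm_l| ≤ 1 passes.
The transition is electric-dipole forbidden.

forbidden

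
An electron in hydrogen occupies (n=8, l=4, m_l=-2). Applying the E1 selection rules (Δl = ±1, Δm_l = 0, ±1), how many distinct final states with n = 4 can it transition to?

E1 requires Δl = ±1, so l_f ∈ {3, 5}; with 0 ≤ l_f ≤ n_f−1 = 3, the allowed l_f values are {3}.
For l_f = 3: m_f ∈ {m_i−1, m_i, m_i+1} ∩ [−3, 3] = {-3, -2, -1} → 3 states.
Total: 3.

3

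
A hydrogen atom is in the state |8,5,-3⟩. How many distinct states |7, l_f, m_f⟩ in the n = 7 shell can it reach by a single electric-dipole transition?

6

E1 requires Δl = ±1, so l_f ∈ {4, 6}; with 0 ≤ l_f ≤ n_f−1 = 6, the allowed l_f values are {4, 6}.
For l_f = 4: m_f ∈ {m_i−1, m_i, m_i+1} ∩ [−4, 4] = {-4, -3, -2} → 3 states.
For l_f = 6: m_f ∈ {m_i−1, m_i, m_i+1} ∩ [−6, 6] = {-4, -3, -2} → 3 states.
Total: 6.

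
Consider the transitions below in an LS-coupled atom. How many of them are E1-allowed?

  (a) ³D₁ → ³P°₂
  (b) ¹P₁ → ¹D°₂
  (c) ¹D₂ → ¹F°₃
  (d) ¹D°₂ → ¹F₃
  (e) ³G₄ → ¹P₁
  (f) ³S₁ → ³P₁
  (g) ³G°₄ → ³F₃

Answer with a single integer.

5

(a) allowed
(b) allowed
(c) allowed
(d) allowed
(e) forbidden (parity, ΔS, ΔL, ΔJ fail)
(f) forbidden (parity fails)
(g) allowed
Total allowed: 5 of 7.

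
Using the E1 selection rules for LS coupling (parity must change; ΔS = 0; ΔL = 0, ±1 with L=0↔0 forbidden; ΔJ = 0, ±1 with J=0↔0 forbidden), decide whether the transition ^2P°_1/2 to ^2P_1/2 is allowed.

Parity must change: odd → even — ✓.
ΔS = 0: S: 1/2 → 1/2 — ✓.
ΔL = 0, ±1 (not L=0↔0): L: 1 → 1, ΔL = +0 — ✓.
ΔJ = 0, ±1 (not J=0↔0): J: 1/2 → 1/2, ΔJ = +0 — ✓.
All four E1 rules are satisfied.

allowed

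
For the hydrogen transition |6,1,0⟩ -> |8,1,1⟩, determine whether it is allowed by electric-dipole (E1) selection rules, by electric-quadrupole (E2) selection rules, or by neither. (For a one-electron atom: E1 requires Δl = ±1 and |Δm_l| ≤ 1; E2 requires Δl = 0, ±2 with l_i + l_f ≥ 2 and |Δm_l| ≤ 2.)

E2

Δl = 1 − 1 = +0; l_i + l_f = 2.
Δm_l = +1.
E1 (Δl = ±1, |Δm_l| ≤ 1): not satisfied.
E2 (Δl = 0,±2, l_i+l_f ≥ 2, |Δm_l| ≤ 2): satisfied.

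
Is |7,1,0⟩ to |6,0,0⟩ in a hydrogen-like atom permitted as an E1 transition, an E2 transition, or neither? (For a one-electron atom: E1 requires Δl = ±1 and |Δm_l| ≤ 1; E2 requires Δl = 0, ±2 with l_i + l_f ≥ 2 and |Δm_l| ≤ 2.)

Δl = 0 − 1 = -1; l_i + l_f = 1.
Δm_l = +0.
E1 (Δl = ±1, |Δm_l| ≤ 1): satisfied.
E2 (Δl = 0,±2, l_i+l_f ≥ 2, |Δm_l| ≤ 2): not satisfied.

E1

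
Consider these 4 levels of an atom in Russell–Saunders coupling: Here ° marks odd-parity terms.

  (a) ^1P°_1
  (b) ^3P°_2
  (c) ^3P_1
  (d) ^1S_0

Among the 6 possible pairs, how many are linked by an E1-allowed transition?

2

(a)–(b): forbidden (parity, ΔS).
(a)–(c): forbidden (ΔS).
(a)–(d): allowed.
(b)–(c): allowed.
(b)–(d): forbidden (ΔS, ΔJ).
(c)–(d): forbidden (parity, ΔS).
Allowed pairs: 2 of 6.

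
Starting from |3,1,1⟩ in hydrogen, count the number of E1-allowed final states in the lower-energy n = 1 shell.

E1 requires Δl = ±1, so l_f ∈ {0, 2}; with 0 ≤ l_f ≤ n_f−1 = 0, the allowed l_f values are {0}.
For l_f = 0: m_f ∈ {m_i−1, m_i, m_i+1} ∩ [−0, 0] = {0} → 1 state.
Total: 1.

1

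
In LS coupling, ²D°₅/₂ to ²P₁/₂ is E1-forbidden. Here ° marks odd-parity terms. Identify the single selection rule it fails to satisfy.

the ΔJ = 0, ±1 rule

Parity must change: odd → even — satisfied.
ΔS = 0: S: 1/2 → 1/2 — satisfied.
ΔL = 0, ±1 (not L=0↔0): L: 2 → 1, ΔL = -1 — satisfied.
ΔJ = 0, ±1 (not J=0↔0): J: 5/2 → 1/2, ΔJ = -2 — violated.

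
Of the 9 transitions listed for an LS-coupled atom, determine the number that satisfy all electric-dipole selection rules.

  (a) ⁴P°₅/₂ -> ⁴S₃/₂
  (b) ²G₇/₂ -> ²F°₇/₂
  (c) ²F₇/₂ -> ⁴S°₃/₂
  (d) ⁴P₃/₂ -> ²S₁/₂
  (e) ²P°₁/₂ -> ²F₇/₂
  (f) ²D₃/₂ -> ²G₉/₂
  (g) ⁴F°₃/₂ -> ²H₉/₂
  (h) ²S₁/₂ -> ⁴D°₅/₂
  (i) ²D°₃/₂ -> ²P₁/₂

(a) allowed
(b) allowed
(c) forbidden (ΔS, ΔL, ΔJ fail)
(d) forbidden (parity, ΔS fail)
(e) forbidden (ΔL, ΔJ fail)
(f) forbidden (parity, ΔL, ΔJ fail)
(g) forbidden (ΔS, ΔL, ΔJ fail)
(h) forbidden (ΔS, ΔL, ΔJ fail)
(i) allowed
Total allowed: 3 of 9.

3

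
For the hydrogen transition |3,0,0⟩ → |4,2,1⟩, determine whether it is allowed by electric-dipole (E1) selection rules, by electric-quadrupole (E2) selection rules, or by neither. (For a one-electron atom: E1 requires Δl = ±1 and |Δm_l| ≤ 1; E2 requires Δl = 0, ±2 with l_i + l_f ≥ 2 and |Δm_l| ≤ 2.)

Δl = 2 − 0 = +2; l_i + l_f = 2.
Δm_l = +1.
E1 (Δl = ±1, |Δm_l| ≤ 1): not satisfied.
E2 (Δl = 0,±2, l_i+l_f ≥ 2, |Δm_l| ≤ 2): satisfied.

E2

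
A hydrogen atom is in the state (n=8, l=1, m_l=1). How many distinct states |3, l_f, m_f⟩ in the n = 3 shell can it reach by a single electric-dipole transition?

4

E1 requires Δl = ±1, so l_f ∈ {0, 2}; with 0 ≤ l_f ≤ n_f−1 = 2, the allowed l_f values are {0, 2}.
For l_f = 0: m_f ∈ {m_i−1, m_i, m_i+1} ∩ [−0, 0] = {0} → 1 state.
For l_f = 2: m_f ∈ {m_i−1, m_i, m_i+1} ∩ [−2, 2] = {0, 1, 2} → 3 states.
Total: 4.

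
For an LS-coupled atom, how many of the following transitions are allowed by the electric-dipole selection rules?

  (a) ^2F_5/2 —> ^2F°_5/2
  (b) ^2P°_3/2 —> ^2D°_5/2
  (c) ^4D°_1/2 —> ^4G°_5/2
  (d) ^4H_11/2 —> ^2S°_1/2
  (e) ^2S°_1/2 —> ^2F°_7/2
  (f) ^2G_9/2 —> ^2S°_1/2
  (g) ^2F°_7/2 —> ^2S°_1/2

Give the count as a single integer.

(a) allowed
(b) forbidden (parity fails)
(c) forbidden (parity, ΔL, ΔJ fail)
(d) forbidden (ΔS, ΔL, ΔJ fail)
(e) forbidden (parity, ΔL, ΔJ fail)
(f) forbidden (ΔL, ΔJ fail)
(g) forbidden (parity, ΔL, ΔJ fail)
Total allowed: 1 of 7.

1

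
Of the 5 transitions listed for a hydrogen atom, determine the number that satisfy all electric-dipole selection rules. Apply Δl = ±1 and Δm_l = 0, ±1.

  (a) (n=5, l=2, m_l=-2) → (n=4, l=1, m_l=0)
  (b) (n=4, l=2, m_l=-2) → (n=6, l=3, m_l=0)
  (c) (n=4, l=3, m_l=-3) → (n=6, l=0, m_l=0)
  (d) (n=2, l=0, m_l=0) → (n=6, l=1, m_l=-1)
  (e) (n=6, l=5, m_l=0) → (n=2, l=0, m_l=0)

(a) forbidden — Δm_l = +2 (E1 requires Δm_l = 0, ±1)
(b) forbidden — Δm_l = +2 (E1 requires Δm_l = 0, ±1)
(c) forbidden — Δl = -3 (E1 requires Δl = ±1); Δm_l = +3 (E1 requires Δm_l = 0, ±1)
(d) allowed
(e) forbidden — Δl = -5 (E1 requires Δl = ±1)
Total allowed: 1 of 5.

1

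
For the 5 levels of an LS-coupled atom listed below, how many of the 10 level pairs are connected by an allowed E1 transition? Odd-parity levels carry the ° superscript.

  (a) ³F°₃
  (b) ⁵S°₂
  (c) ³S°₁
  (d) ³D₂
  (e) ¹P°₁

1

(a)–(b): forbidden (parity, ΔS, ΔL).
(a)–(c): forbidden (parity, ΔL, ΔJ).
(a)–(d): allowed.
(a)–(e): forbidden (parity, ΔS, ΔL, ΔJ).
(b)–(c): forbidden (parity, ΔS, ΔL).
(b)–(d): forbidden (ΔS, ΔL).
(b)–(e): forbidden (parity, ΔS).
(c)–(d): forbidden (ΔL).
(c)–(e): forbidden (parity, ΔS).
(d)–(e): forbidden (ΔS).
Allowed pairs: 1 of 10.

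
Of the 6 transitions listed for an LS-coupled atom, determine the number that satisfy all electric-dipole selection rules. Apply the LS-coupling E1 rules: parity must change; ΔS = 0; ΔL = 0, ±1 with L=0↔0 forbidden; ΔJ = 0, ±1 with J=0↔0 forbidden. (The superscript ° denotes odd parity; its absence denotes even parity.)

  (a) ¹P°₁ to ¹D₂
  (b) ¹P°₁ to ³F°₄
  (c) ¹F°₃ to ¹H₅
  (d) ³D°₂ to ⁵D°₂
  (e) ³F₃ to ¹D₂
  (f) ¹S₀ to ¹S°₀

(a) allowed
(b) forbidden (parity, ΔS, ΔL, ΔJ fail)
(c) forbidden (ΔL, ΔJ fail)
(d) forbidden (parity, ΔS fail)
(e) forbidden (parity, ΔS fail)
(f) forbidden (ΔL, ΔJ fail)
Total allowed: 1 of 6.

1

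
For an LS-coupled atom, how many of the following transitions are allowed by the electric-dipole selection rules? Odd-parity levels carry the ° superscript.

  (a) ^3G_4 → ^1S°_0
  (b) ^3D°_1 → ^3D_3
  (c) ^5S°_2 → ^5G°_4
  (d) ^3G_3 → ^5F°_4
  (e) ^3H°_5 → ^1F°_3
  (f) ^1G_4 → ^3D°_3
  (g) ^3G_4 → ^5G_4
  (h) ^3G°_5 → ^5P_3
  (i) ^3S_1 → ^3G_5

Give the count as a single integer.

(a) forbidden (ΔS, ΔL, ΔJ fail)
(b) forbidden (ΔJ fails)
(c) forbidden (parity, ΔL, ΔJ fail)
(d) forbidden (ΔS fails)
(e) forbidden (parity, ΔS, ΔL, ΔJ fail)
(f) forbidden (ΔS, ΔL fail)
(g) forbidden (parity, ΔS fail)
(h) forbidden (ΔS, ΔL, ΔJ fail)
(i) forbidden (parity, ΔL, ΔJ fail)
Total allowed: 0 of 9.

0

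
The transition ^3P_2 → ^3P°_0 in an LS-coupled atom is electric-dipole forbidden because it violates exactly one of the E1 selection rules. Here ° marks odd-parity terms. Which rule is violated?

Parity must change: even → odd — ok.
ΔS = 0: S: 1 → 1 — ok.
ΔL = 0, ±1 (not L=0↔0): L: 1 → 1, ΔL = +0 — ok.
ΔJ = 0, ±1 (not J=0↔0): J: 2 → 0, ΔJ = -2 — fails.

the ΔJ = 0, ±1 rule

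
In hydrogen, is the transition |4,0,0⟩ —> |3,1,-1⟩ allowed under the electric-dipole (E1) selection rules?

allowed

Δl = 1 − 0 = +1; the E1 rule Δl = ±1 is ok.
m_l: 0 → -1 (Δm_l = -1). |Δm_l| ≤ 1 ok.
All E1 selection rules are satisfied.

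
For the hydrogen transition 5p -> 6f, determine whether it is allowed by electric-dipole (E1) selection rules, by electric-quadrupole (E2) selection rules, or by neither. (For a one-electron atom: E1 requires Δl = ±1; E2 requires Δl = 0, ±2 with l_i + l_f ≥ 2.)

Δl = 3 − 1 = +2; l_i + l_f = 4.
E1 (Δl = ±1): not satisfied.
E2 (Δl = 0,±2, l_i+l_f ≥ 2): satisfied.

E2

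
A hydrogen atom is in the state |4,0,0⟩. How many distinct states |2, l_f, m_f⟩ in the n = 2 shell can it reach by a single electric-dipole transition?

E1 requires Δl = ±1, so l_f ∈ {-1, 1}; with 0 ≤ l_f ≤ n_f−1 = 1, the allowed l_f values are {1}.
For l_f = 1: m_f ∈ {m_i−1, m_i, m_i+1} ∩ [−1, 1] = {-1, 0, 1} → 3 states.
Total: 3.

3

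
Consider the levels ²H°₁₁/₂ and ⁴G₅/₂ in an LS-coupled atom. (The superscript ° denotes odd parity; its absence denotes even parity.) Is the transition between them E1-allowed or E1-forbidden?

forbidden

Parity must change: odd → even — passes.
ΔS = 0: S: 1/2 → 3/2 — fails.
ΔL = 0, ±1 (not L=0↔0): L: 5 → 4, ΔL = -1 — passes.
ΔJ = 0, ±1 (not J=0↔0): J: 11/2 → 5/2, ΔJ = -3 — fails.
Rule(s) violated: ΔS, ΔJ.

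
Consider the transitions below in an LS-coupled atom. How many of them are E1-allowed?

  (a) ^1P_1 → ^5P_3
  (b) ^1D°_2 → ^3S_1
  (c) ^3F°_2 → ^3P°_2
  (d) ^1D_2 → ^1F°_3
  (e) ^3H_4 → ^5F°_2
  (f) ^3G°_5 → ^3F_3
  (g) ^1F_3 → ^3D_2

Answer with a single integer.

1

(a) forbidden (parity, ΔS, ΔJ fail)
(b) forbidden (ΔS, ΔL fail)
(c) forbidden (parity, ΔL fail)
(d) allowed
(e) forbidden (ΔS, ΔL, ΔJ fail)
(f) forbidden (ΔJ fails)
(g) forbidden (parity, ΔS fail)
Total allowed: 1 of 7.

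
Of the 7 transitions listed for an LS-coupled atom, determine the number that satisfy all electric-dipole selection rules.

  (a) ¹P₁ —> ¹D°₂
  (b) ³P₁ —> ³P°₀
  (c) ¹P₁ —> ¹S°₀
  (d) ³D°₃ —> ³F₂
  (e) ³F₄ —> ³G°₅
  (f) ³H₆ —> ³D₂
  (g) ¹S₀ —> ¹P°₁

(a) allowed
(b) allowed
(c) allowed
(d) allowed
(e) allowed
(f) forbidden (parity, ΔL, ΔJ fail)
(g) allowed
Total allowed: 6 of 7.

6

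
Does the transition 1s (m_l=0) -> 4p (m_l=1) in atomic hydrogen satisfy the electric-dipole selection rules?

allowed

l: 0 → 1 (Δl = +1). Δl = ±1 ✓.
m_l: 0 → 1 (Δm_l = +1). |Δm_l| ≤ 1 ✓.
All E1 selection rules are satisfied.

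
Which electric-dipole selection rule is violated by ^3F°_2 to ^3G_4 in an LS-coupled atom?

the ΔJ = 0, ±1 rule

Initial level: S=1, L=3, J=2, parity odd. Final level: S=1, L=4, J=4, parity even.
Parity must change: odd → even — satisfied.
ΔS = 0: S: 1 → 1 — satisfied.
ΔL = 0, ±1 (not L=0↔0): L: 3 → 4, ΔL = +1 — satisfied.
ΔJ = 0, ±1 (not J=0↔0): J: 2 → 4, ΔJ = +2 — violated.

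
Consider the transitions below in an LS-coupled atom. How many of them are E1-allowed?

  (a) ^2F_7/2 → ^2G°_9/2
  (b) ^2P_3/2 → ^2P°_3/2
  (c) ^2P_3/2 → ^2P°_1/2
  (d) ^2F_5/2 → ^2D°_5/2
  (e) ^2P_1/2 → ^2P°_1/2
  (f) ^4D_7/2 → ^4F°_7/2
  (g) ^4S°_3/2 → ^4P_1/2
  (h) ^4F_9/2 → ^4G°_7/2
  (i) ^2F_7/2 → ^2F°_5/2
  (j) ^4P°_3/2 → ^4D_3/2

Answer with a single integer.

(a) allowed
(b) allowed
(c) allowed
(d) allowed
(e) allowed
(f) allowed
(g) allowed
(h) allowed
(i) allowed
(j) allowed
Total allowed: 10 of 10.

10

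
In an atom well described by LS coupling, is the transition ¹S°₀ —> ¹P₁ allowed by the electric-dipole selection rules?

Initial level: S=0, L=0, J=0, parity odd. Final level: S=0, L=1, J=1, parity even.
Parity must change: odd → even — satisfied.
ΔS = 0: S: 0 → 0 — satisfied.
ΔL = 0, ±1 (not L=0↔0): L: 0 → 1, ΔL = +1 — satisfied.
ΔJ = 0, ±1 (not J=0↔0): J: 0 → 1, ΔJ = +1 — satisfied.
All four E1 rules are satisfied.

allowed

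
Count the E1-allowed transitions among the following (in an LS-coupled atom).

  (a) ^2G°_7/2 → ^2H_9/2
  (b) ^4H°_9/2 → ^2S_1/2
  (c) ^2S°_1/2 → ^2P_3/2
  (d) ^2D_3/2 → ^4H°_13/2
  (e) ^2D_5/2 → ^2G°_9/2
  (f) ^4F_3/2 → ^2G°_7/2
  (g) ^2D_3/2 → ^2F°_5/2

3

(a) allowed
(b) forbidden (ΔS, ΔL, ΔJ fail)
(c) allowed
(d) forbidden (ΔS, ΔL, ΔJ fail)
(e) forbidden (ΔL, ΔJ fail)
(f) forbidden (ΔS, ΔJ fail)
(g) allowed
Total allowed: 3 of 7.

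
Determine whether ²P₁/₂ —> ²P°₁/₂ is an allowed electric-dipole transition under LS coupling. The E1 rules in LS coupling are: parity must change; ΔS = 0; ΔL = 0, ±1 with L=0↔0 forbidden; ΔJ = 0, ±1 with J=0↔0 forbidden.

Parity must change: even → odd — ok.
ΔS = 0: S: 1/2 → 1/2 — ok.
ΔL = 0, ±1 (not L=0↔0): L: 1 → 1, ΔL = +0 — ok.
ΔJ = 0, ±1 (not J=0↔0): J: 1/2 → 1/2, ΔJ = +0 — ok.
All four E1 rules are satisfied.

allowed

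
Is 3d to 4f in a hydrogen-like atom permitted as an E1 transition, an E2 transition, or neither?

Δl = 3 − 2 = +1; l_i + l_f = 5.
E1 (Δl = ±1): satisfied.
E2 (Δl = 0,±2, l_i+l_f ≥ 2): not satisfied.

E1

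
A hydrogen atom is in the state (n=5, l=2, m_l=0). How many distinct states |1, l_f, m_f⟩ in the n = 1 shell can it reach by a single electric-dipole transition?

E1 requires l_f ∈ {1, 3}, but neither lies in [0, 0], so no final state is reachable.
Total: 0.

0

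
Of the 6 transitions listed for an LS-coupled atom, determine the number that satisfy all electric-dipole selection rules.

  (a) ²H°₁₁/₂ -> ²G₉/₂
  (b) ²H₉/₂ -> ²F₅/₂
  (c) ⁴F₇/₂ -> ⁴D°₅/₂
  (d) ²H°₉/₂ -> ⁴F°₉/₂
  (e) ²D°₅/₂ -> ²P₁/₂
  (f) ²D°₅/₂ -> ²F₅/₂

3

(a) allowed
(b) forbidden (parity, ΔL, ΔJ fail)
(c) allowed
(d) forbidden (parity, ΔS, ΔL fail)
(e) forbidden (ΔJ fails)
(f) allowed
Total allowed: 3 of 6.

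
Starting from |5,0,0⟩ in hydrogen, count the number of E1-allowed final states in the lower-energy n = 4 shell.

3

E1 requires Δl = ±1, so l_f ∈ {-1, 1}; with 0 ≤ l_f ≤ n_f−1 = 3, the allowed l_f values are {1}.
For l_f = 1: m_f ∈ {m_i−1, m_i, m_i+1} ∩ [−1, 1] = {-1, 0, 1} → 3 states.
Total: 3.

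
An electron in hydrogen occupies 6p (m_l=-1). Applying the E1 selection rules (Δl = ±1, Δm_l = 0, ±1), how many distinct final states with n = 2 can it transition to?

1

E1 requires Δl = ±1, so l_f ∈ {0, 2}; with 0 ≤ l_f ≤ n_f−1 = 1, the allowed l_f values are {0}.
For l_f = 0: m_f ∈ {m_i−1, m_i, m_i+1} ∩ [−0, 0] = {0} → 1 state.
Total: 1.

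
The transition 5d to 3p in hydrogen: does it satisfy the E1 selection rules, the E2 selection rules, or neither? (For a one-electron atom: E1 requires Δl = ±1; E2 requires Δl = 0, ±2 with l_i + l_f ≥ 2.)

Δl = 1 − 2 = -1; l_i + l_f = 3.
E1 (Δl = ±1): satisfied.
E2 (Δl = 0,±2, l_i+l_f ≥ 2): not satisfied.

E1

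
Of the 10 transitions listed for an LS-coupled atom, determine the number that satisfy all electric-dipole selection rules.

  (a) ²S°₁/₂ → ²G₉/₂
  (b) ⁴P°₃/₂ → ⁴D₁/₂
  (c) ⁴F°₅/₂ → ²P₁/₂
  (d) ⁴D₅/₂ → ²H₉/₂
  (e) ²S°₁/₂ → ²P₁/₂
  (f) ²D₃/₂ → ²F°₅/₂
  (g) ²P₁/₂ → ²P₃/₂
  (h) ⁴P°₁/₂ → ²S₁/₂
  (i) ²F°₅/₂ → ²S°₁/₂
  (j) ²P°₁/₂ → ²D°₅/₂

3

(a) forbidden (ΔL, ΔJ fail)
(b) allowed
(c) forbidden (ΔS, ΔL, ΔJ fail)
(d) forbidden (parity, ΔS, ΔL, ΔJ fail)
(e) allowed
(f) allowed
(g) forbidden (parity fails)
(h) forbidden (ΔS fails)
(i) forbidden (parity, ΔL, ΔJ fail)
(j) forbidden (parity, ΔJ fail)
Total allowed: 3 of 10.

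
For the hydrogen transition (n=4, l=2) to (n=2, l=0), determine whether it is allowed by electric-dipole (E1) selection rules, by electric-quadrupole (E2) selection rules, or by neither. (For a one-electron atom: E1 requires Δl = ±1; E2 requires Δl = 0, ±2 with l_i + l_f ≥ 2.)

Δl = 0 − 2 = -2; l_i + l_f = 2.
E1 (Δl = ±1): not satisfied.
E2 (Δl = 0,±2, l_i+l_f ≥ 2): satisfied.

E2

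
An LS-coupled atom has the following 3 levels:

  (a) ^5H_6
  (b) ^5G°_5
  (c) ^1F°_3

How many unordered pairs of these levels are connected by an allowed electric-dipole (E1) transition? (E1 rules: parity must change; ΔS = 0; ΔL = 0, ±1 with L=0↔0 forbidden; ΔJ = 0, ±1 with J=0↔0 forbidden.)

1

(a)–(b): allowed.
(a)–(c): forbidden (ΔS, ΔL, ΔJ).
(b)–(c): forbidden (parity, ΔS, ΔJ).
Allowed pairs: 1 of 3.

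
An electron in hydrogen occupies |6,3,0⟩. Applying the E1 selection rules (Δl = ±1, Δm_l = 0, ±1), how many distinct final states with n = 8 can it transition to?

E1 requires Δl = ±1, so l_f ∈ {2, 4}; with 0 ≤ l_f ≤ n_f−1 = 7, the allowed l_f values are {2, 4}.
For l_f = 2: m_f ∈ {m_i−1, m_i, m_i+1} ∩ [−2, 2] = {-1, 0, 1} → 3 states.
For l_f = 4: m_f ∈ {m_i−1, m_i, m_i+1} ∩ [−4, 4] = {-1, 0, 1} → 3 states.
Total: 6.

6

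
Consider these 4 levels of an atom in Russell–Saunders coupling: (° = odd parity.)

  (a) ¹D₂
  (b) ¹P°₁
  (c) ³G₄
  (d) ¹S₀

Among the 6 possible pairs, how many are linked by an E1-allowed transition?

2

(a)–(b): allowed.
(a)–(c): forbidden (parity, ΔS, ΔL, ΔJ).
(a)–(d): forbidden (parity, ΔL, ΔJ).
(b)–(c): forbidden (ΔS, ΔL, ΔJ).
(b)–(d): allowed.
(c)–(d): forbidden (parity, ΔS, ΔL, ΔJ).
Allowed pairs: 2 of 6.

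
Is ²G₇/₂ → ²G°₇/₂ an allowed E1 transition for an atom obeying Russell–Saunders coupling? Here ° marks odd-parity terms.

allowed

ΔL = 0, ±1 (not L=0↔0): L: 4 → 4, ΔL = +0 — satisfied.
ΔJ = 0, ±1 (not J=0↔0): J: 7/2 → 7/2, ΔJ = +0 — satisfied.
ΔS = 0: S: 1/2 → 1/2 — satisfied.
Parity must change: even → odd — satisfied.
All four E1 rules are satisfied.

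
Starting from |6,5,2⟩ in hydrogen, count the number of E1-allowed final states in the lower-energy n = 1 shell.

0

E1 requires l_f ∈ {4, 6}, but neither lies in [0, 0], so no final state is reachable.
Total: 0.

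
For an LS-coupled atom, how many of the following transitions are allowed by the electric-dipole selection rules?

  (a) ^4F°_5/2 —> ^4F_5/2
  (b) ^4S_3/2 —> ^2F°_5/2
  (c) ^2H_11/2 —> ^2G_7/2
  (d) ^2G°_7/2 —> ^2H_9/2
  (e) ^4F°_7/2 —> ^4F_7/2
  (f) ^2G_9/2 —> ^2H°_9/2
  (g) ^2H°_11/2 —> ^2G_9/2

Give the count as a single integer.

(a) allowed
(b) forbidden (ΔS, ΔL fail)
(c) forbidden (parity, ΔJ fail)
(d) allowed
(e) allowed
(f) allowed
(g) allowed
Total allowed: 5 of 7.

5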